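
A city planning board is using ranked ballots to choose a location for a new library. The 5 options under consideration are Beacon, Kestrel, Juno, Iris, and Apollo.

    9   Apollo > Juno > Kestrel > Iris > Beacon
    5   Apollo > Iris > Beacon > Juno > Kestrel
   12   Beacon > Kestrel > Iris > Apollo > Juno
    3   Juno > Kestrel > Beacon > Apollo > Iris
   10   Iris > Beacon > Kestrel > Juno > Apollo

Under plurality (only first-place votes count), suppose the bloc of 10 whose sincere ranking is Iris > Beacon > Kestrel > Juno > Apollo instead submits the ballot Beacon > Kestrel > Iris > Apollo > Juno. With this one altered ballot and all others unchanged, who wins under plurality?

Beacon

First-place totals with the altered ballot: Beacon 22, Kestrel 0, Juno 3, Iris 0, Apollo 14.
The switch changes the winner from Apollo to Beacon.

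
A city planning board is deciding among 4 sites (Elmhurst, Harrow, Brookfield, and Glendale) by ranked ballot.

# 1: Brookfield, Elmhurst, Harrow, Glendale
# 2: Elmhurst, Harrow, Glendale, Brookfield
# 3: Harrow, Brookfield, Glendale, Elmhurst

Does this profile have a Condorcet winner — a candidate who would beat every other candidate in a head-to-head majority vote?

Head-to-head results (3 voters total):
Elmhurst vs Harrow: Elmhurst wins 2–1.
Elmhurst vs Brookfield: Brookfield wins 2–1.
Elmhurst vs Glendale: Elmhurst wins 2–1.
Harrow vs Brookfield: Harrow wins 2–1.
Harrow vs Glendale: Harrow wins 3–0.
Brookfield vs Glendale: Brookfield wins 2–1.
No candidate beats all others: Elmhurst beats Harrow beats Brookfield beats Elmhurst, a majority cycle.

No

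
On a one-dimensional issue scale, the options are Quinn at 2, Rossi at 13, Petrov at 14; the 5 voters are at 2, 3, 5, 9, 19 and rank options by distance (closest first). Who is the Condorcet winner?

Quinn

With single-peaked preferences on a line, the Condorcet winner is the candidate closest to the median voter.
The median voter (position 5) is closest to Quinn at 2.
Check: Quinn vs Petrov — voters closer to Quinn: 3 of 5.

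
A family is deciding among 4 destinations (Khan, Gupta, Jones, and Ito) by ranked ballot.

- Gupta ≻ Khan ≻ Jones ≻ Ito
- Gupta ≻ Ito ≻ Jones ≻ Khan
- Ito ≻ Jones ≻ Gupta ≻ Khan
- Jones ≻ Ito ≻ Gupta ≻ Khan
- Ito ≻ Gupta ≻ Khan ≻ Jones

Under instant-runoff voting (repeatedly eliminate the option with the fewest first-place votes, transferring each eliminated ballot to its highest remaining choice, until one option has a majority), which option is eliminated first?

Round 1: Gupta 2, Ito 2, Jones 1, Khan 0. Khan has the fewest and is eliminated.
Round 2: Gupta 2, Ito 2, Jones 1. Jones has the fewest and is eliminated.
Round 3: Ito 3, Gupta 2. Ito has a majority.

Khan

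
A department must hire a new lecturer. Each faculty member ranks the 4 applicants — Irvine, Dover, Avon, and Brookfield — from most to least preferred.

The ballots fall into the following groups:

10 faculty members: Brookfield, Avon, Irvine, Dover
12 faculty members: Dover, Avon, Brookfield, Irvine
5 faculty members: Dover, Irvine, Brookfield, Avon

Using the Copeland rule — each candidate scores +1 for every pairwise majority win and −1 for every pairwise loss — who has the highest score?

Dover

Pairwise results:
  Irvine vs Dover: Dover wins 17–10.
  Irvine vs Avon: Avon wins 22–5.
  Irvine vs Brookfield: Brookfield wins 22–5.
  Dover vs Avon: Dover wins 17–10.
  Dover vs Brookfield: Dover wins 17–10.
  Avon vs Brookfield: Brookfield wins 15–12.
Copeland scores (wins − losses):
  Irvine: 0 − 3 = -3
  Dover: 3 − 0 = 3
  Avon: 1 − 2 = -1
  Brookfield: 2 − 1 = 1
Dover has the best Copeland score.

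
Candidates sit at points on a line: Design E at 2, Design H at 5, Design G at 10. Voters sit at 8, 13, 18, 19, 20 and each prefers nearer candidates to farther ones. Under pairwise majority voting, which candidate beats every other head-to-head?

With single-peaked preferences on a line, the Condorcet winner is the candidate closest to the median voter.
The median voter (position 18) is closest to Design G at 10.
Check: Design G vs Design H — voters closer to Design G: 5 of 5.

Design G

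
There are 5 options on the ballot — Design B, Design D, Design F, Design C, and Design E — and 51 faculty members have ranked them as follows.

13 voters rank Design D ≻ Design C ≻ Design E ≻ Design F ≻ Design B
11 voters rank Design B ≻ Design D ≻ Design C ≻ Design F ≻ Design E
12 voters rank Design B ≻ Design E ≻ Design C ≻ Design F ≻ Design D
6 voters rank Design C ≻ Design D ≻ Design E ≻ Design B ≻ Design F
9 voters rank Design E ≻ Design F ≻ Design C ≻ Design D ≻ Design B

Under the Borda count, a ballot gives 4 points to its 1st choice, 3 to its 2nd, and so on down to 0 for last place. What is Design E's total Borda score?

Borda scores:
  Design B: 13·0 + 11·4 + 12·4 + 6·1 + 9·0 = 98
  Design D: 13·4 + 11·3 + 12·0 + 6·3 + 9·1 = 112
  Design F: 13·1 + 11·1 + 12·1 + 6·0 + 9·3 = 63
  Design C: 13·3 + 11·2 + 12·2 + 6·4 + 9·2 = 127
  Design E: 13·2 + 11·0 + 12·3 + 6·2 + 9·4 = 110

110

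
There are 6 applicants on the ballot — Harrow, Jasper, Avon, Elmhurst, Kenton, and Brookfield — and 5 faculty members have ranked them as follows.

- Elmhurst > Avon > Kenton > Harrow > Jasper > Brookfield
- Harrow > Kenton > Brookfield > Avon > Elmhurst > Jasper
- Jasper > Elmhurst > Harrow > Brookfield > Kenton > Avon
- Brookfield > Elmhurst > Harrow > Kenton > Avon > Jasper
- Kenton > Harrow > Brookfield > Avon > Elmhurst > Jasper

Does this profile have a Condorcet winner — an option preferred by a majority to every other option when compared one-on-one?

No

Head-to-head results (5 voters total):
Harrow vs Jasper: Harrow wins 4–1.
Harrow vs Avon: Harrow wins 4–1.
Harrow vs Elmhurst: Elmhurst wins 3–2.
Harrow vs Kenton: Harrow wins 3–2.
Harrow vs Brookfield: Harrow wins 4–1.
Jasper vs Avon: Avon wins 4–1.
Jasper vs Elmhurst: Elmhurst wins 4–1.
Jasper vs Kenton: Kenton wins 4–1.
Jasper vs Brookfield: Brookfield wins 3–2.
Avon vs Elmhurst: Elmhurst wins 3–2.
Avon vs Kenton: Kenton wins 4–1.
Avon vs Brookfield: Brookfield wins 4–1.
Elmhurst vs Kenton: Elmhurst wins 3–2.
Elmhurst vs Brookfield: Brookfield wins 3–2.
Kenton vs Brookfield: Kenton wins 3–2.
No candidate beats all others: Harrow beats Brookfield beats Elmhurst beats Harrow, a majority cycle.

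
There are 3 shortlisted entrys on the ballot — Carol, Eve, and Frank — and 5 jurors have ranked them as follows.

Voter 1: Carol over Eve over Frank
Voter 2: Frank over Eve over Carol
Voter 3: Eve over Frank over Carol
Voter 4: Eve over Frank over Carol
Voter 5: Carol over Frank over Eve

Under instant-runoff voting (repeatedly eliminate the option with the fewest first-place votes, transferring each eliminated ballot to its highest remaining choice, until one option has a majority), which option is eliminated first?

Round 1: Carol 2, Eve 2, Frank 1. Frank has the fewest and is eliminated.
Round 2: Eve 3, Carol 2. Eve has a majority.

Frank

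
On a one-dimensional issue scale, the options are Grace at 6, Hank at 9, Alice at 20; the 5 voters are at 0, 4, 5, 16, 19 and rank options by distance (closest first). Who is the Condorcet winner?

Grace

With single-peaked preferences on a line, the Condorcet winner is the candidate closest to the median voter.
The median voter (position 5) is closest to Grace at 6.
Check: Grace vs Alice — voters closer to Grace: 3 of 5.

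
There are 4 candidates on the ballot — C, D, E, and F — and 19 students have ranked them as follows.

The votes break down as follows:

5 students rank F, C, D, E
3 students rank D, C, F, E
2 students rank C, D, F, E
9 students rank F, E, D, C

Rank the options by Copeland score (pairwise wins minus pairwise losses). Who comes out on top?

F

Pairwise results:
  C vs D: D wins 12–7.
  C vs E: C wins 10–9.
  C vs F: F wins 14–5.
  D vs E: D wins 10–9.
  D vs F: F wins 14–5.
  E vs F: F wins 19–0.
Copeland scores (wins − losses):
  C: 1 − 2 = -1
  D: 2 − 1 = 1
  E: 0 − 3 = -3
  F: 3 − 0 = 3
F has the best Copeland score.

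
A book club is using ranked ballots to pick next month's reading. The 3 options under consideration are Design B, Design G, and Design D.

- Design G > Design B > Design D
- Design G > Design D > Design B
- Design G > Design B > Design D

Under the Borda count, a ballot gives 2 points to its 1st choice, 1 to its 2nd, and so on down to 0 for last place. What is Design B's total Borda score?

2

Borda scores:
  Design B: 1 + 0 + 1 = 2
  Design G: 2 + 2 + 2 = 6
  Design D: 0 + 1 + 0 = 1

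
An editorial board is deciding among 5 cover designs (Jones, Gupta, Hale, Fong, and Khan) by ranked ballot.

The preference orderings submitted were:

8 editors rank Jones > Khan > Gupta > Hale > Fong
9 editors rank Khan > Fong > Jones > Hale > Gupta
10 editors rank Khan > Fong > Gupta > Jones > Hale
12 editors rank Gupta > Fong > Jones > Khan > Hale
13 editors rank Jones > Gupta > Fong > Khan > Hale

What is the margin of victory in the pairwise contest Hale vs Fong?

36

Ballots ranking Hale above Fong: 8.
Ballots ranking Fong above Hale: 9+10+12+13 = 44.
Fong wins 44–8, a margin of 36.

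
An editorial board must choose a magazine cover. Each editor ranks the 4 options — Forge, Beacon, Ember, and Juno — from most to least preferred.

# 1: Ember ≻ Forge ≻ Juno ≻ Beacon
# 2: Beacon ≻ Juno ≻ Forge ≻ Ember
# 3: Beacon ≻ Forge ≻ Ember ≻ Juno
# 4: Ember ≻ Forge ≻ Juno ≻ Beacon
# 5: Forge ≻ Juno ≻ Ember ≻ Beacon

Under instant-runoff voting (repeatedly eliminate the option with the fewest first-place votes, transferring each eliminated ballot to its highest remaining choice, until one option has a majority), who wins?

Round 1: Beacon 2, Ember 2, Forge 1, Juno 0. Juno has the fewest and is eliminated.
Round 2: Beacon 2, Ember 2, Forge 1. Forge has the fewest and is eliminated.
Round 3: Ember 3, Beacon 2. Ember has a majority.

Ember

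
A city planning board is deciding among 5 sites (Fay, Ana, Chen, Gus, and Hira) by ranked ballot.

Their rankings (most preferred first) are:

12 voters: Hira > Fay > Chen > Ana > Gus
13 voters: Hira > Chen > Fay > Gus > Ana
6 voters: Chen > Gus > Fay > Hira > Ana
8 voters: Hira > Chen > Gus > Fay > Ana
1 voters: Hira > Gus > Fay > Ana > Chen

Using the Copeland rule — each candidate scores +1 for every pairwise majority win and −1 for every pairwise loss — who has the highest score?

Hira

Pairwise results:
  Fay vs Ana: Fay wins 40–0.
  Fay vs Chen: Chen wins 27–13.
  Fay vs Gus: Fay wins 25–15.
  Fay vs Hira: Hira wins 34–6.
  Ana vs Chen: Chen wins 39–1.
  Ana vs Gus: Gus wins 28–12.
  Ana vs Hira: Hira wins 40–0.
  Chen vs Gus: Chen wins 39–1.
  Chen vs Hira: Hira wins 34–6.
  Gus vs Hira: Hira wins 34–6.
Copeland scores (wins − losses):
  Fay: 2 − 2 = 0
  Ana: 0 − 4 = -4
  Chen: 3 − 1 = 2
  Gus: 1 − 3 = -2
  Hira: 4 − 0 = 4
Hira has the best Copeland score.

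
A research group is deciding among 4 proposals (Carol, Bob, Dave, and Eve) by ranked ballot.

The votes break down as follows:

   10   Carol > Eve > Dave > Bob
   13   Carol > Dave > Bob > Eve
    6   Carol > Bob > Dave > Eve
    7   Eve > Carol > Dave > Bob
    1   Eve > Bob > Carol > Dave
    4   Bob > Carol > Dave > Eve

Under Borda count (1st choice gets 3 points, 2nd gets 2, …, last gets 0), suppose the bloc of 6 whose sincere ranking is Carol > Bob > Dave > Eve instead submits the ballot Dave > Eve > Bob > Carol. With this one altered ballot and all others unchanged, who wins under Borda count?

Carol

Borda totals with the altered ballot: Carol 92, Bob 33, Dave 65, Eve 56.
The winner is unchanged: still Carol.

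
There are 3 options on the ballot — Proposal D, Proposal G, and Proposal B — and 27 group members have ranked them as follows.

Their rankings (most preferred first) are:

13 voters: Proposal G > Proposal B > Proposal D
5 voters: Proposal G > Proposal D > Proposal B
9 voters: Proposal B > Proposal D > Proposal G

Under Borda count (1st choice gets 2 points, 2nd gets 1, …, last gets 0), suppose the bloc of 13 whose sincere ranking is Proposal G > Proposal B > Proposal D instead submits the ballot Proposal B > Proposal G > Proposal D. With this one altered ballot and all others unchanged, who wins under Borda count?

Borda totals with the altered ballot: Proposal D 14, Proposal G 23, Proposal B 44.
The switch changes the winner from Proposal G to Proposal B.

Proposal B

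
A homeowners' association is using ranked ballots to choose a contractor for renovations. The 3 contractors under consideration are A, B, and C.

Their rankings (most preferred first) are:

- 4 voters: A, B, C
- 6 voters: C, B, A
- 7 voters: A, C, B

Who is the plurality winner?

A

First-place vote totals:
  A: 11
  B: 0
  C: 6
A has the most first-place votes.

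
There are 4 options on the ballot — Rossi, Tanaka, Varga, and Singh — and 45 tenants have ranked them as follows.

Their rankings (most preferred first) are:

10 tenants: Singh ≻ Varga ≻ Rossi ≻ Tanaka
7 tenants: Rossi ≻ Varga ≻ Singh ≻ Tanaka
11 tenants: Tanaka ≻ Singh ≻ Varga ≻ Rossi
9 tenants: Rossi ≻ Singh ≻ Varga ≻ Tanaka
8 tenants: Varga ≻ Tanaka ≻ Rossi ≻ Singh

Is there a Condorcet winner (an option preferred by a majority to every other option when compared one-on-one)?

No

Head-to-head results (45 voters total):
Rossi vs Tanaka: Rossi wins 26–19.
Rossi vs Varga: Varga wins 29–16.
Rossi vs Singh: Rossi wins 24–21.
Tanaka vs Varga: Varga wins 34–11.
Tanaka vs Singh: Singh wins 26–19.
Varga vs Singh: Singh wins 30–15.
No candidate beats all others: Rossi beats Singh beats Varga beats Rossi, a majority cycle.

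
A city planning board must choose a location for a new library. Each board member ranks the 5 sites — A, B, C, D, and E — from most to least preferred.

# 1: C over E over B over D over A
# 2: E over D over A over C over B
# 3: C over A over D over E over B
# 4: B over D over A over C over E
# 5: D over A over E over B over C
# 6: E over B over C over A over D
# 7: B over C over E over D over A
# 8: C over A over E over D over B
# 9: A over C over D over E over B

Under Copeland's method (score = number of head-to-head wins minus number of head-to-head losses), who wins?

C

Pairwise results:
  A vs B: A wins 5–4.
  A vs C: C wins 5–4.
  A vs D: D wins 5–4.
  A vs E: A wins 5–4.
  B vs C: C wins 5–4.
  B vs D: D wins 5–4.
  B vs E: E wins 7–2.
  C vs D: C wins 6–3.
  C vs E: C wins 6–3.
  D vs E: E wins 5–4.
Copeland scores (wins − losses):
  A: 2 − 2 = 0
  B: 0 − 4 = -4
  C: 4 − 0 = 4
  D: 2 − 2 = 0
  E: 2 − 2 = 0
C has the best Copeland score.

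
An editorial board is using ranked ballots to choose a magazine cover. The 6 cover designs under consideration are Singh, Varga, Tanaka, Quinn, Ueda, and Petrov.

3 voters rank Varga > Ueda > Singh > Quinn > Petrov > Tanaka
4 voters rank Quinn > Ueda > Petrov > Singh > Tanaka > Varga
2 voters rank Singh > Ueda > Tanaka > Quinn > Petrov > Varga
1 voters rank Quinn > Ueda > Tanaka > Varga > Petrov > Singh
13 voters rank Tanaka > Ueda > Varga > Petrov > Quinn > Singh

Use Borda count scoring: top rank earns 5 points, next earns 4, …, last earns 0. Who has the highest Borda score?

Borda scores:
  Singh: 3·3 + 4·2 + 2·5 + 0 + 13·0 = 27
  Varga: 3·5 + 4·0 + 2·0 + 2 + 13·3 = 56
  Tanaka: 3·0 + 4·1 + 2·3 + 3 + 13·5 = 78
  Quinn: 3·2 + 4·5 + 2·2 + 5 + 13·1 = 48
  Ueda: 3·4 + 4·4 + 2·4 + 4 + 13·4 = 92
  Petrov: 3·1 + 4·3 + 2·1 + 1 + 13·2 = 44
Ueda has the highest total.

Ueda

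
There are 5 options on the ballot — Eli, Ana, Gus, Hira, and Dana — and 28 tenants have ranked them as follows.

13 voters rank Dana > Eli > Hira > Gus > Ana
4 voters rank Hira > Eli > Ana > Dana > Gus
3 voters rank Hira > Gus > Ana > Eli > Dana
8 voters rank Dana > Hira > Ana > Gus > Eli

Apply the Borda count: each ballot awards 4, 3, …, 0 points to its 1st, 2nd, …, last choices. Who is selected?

Dana

Borda scores:
  Eli: 13·3 + 4·3 + 3·1 + 8·0 = 54
  Ana: 13·0 + 4·2 + 3·2 + 8·2 = 30
  Gus: 13·1 + 4·0 + 3·3 + 8·1 = 30
  Hira: 13·2 + 4·4 + 3·4 + 8·3 = 78
  Dana: 13·4 + 4·1 + 3·0 + 8·4 = 88
Dana has the highest total.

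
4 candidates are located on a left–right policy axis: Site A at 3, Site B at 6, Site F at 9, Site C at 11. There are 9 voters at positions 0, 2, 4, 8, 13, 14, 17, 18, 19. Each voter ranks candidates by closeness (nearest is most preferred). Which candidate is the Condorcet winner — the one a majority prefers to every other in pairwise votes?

With single-peaked preferences on a line, the Condorcet winner is the candidate closest to the median voter.
The median voter (position 13) is closest to Site C at 11.
Check: Site C vs Site F — voters closer to Site C: 5 of 9.

Site C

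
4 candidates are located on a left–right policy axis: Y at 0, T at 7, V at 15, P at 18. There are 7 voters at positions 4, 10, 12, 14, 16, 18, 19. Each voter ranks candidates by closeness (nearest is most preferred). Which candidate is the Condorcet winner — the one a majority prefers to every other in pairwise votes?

With single-peaked preferences on a line, the Condorcet winner is the candidate closest to the median voter.
The median voter (position 14) is closest to V at 15.
Check: V vs P — voters closer to V: 5 of 7.

V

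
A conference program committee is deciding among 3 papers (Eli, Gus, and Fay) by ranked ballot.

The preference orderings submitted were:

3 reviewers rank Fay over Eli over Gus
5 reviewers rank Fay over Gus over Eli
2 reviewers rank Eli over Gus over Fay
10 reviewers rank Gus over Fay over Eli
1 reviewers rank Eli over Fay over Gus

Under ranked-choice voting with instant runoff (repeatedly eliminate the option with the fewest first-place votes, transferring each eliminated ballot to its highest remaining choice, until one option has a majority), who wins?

Round 1: Gus 10, Fay 8, Eli 3. Eli has the fewest and is eliminated.
Round 2: Gus 12, Fay 9. Gus has a majority.

Gus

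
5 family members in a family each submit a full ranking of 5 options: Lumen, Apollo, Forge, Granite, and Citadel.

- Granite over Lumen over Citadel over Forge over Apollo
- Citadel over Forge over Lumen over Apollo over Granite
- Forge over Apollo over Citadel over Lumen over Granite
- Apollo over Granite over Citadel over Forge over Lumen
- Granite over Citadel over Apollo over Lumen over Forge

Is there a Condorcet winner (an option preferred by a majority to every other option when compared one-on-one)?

No

Head-to-head results (5 voters total):
Lumen vs Apollo: Apollo wins 3–2.
Lumen vs Forge: Forge wins 3–2.
Lumen vs Granite: Granite wins 3–2.
Lumen vs Citadel: Citadel wins 4–1.
Apollo vs Forge: Forge wins 3–2.
Apollo vs Granite: Apollo wins 3–2.
Apollo vs Citadel: Citadel wins 3–2.
Forge vs Granite: Granite wins 3–2.
Forge vs Citadel: Citadel wins 4–1.
Granite vs Citadel: Granite wins 3–2.
No candidate beats all others: Apollo beats Granite beats Forge beats Apollo, a majority cycle.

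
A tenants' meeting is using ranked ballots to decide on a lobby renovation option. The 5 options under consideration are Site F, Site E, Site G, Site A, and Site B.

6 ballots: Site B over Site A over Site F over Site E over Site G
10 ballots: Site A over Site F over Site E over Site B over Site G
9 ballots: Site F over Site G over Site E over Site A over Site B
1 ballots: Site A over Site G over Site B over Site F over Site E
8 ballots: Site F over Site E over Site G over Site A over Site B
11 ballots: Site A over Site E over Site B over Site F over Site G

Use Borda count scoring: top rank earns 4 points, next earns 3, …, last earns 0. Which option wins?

Borda scores:
  Site F: 6·2 + 10·3 + 9·4 + 1 + 8·4 + 11·1 = 122
  Site E: 6·1 + 10·2 + 9·2 + 0 + 8·3 + 11·3 = 101
  Site G: 6·0 + 10·0 + 9·3 + 3 + 8·2 + 11·0 = 46
  Site A: 6·3 + 10·4 + 9·1 + 4 + 8·1 + 11·4 = 123
  Site B: 6·4 + 10·1 + 9·0 + 2 + 8·0 + 11·2 = 58
Site A has the highest total.

Site A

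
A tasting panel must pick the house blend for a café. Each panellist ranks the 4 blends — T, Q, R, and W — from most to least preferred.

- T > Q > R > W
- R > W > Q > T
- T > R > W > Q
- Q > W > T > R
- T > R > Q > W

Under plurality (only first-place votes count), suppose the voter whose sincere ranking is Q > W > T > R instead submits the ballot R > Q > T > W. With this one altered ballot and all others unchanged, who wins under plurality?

T

First-place totals with the altered ballot: T 3, Q 0, R 2, W 0.
The winner is unchanged: still T.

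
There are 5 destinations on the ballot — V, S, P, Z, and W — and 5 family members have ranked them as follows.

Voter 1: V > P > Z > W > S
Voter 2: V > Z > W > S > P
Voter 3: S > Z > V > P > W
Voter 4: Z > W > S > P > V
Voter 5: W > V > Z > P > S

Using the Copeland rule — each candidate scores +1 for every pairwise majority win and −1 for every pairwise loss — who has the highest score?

Pairwise results:
  V vs S: V wins 3–2.
  V vs P: V wins 4–1.
  V vs Z: V wins 3–2.
  V vs W: V wins 3–2.
  S vs P: S wins 3–2.
  S vs Z: Z wins 4–1.
  S vs W: W wins 4–1.
  P vs Z: Z wins 4–1.
  P vs W: W wins 3–2.
  Z vs W: Z wins 4–1.
Copeland scores (wins − losses):
  V: 4 − 0 = 4
  S: 1 − 3 = -2
  P: 0 − 4 = -4
  Z: 3 − 1 = 2
  W: 2 − 2 = 0
V has the best Copeland score.

V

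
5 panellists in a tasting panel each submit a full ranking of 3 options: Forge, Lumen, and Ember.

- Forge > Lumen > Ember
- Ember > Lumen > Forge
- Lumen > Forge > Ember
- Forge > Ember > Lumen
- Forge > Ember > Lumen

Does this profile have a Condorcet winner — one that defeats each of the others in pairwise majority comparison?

Head-to-head results (5 voters total):
Forge vs Lumen: Forge wins 3–2.
Forge vs Ember: Forge wins 4–1.
Lumen vs Ember: Ember wins 3–2.
Forge beats each rival — Lumen (3–2), Ember (4–1) — so Forge is the Condorcet winner.

Yes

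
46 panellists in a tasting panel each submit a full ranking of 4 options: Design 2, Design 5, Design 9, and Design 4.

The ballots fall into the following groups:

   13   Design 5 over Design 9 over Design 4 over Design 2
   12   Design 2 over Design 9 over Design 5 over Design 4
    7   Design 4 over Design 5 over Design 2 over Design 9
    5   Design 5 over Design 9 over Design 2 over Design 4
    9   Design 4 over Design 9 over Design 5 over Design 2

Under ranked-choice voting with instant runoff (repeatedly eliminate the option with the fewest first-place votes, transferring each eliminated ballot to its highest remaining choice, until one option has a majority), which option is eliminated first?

Round 1: Design 5 18, Design 4 16, Design 2 12, Design 9 0. Design 9 has the fewest and is eliminated.
Round 2: Design 5 18, Design 4 16, Design 2 12. Design 2 has the fewest and is eliminated.
Round 3: Design 5 30, Design 4 16. Design 5 has a majority.

Design 9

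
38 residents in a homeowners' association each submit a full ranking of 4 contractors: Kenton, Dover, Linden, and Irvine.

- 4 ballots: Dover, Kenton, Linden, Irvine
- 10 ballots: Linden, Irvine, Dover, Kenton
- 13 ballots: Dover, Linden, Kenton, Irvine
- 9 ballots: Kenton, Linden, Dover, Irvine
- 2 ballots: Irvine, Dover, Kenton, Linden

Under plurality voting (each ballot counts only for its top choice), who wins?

First-place vote totals:
  Kenton: 9
  Dover: 17
  Linden: 10
  Irvine: 2
Dover has the most first-place votes.

Dover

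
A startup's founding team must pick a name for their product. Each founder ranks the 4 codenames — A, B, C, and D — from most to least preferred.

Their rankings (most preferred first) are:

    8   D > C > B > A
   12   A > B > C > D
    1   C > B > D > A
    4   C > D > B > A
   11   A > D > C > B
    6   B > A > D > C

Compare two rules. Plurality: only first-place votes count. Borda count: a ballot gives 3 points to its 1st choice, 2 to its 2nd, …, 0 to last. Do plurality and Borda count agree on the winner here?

Yes

Plurality first-place counts: A 23, B 6, C 5, D 8 → A.
Borda totals: A 81, B 56, C 54, D 61 → A.
The two rules agree on A.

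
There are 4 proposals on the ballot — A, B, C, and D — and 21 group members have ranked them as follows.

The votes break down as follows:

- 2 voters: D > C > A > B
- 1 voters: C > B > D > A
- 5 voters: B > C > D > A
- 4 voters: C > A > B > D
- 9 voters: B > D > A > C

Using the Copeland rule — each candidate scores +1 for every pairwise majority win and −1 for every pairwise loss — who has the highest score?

Pairwise results:
  A vs B: B wins 15–6.
  A vs C: C wins 12–9.
  A vs D: D wins 17–4.
  B vs C: B wins 14–7.
  B vs D: B wins 19–2.
  C vs D: D wins 11–10.
Copeland scores (wins − losses):
  A: 0 − 3 = -3
  B: 3 − 0 = 3
  C: 1 − 2 = -1
  D: 2 − 1 = 1
B has the best Copeland score.

B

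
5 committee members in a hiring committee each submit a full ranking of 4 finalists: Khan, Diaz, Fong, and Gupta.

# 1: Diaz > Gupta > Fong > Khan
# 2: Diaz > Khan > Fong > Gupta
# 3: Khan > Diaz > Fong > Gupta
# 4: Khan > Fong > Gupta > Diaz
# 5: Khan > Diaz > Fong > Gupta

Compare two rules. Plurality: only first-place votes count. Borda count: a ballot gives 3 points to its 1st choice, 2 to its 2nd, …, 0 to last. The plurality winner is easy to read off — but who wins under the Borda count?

Khan

Plurality first-place counts: Khan 3, Diaz 2, Fong 0, Gupta 0 → Khan.
Borda totals: Khan 11, Diaz 10, Fong 6, Gupta 3 → Khan.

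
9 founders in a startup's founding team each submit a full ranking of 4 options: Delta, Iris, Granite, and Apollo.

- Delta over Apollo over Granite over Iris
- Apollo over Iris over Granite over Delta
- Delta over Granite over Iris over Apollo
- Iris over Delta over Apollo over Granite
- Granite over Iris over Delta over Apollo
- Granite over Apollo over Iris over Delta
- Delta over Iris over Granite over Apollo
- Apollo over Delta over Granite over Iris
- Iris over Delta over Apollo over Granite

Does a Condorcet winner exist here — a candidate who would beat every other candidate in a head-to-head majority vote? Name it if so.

Head-to-head results (9 voters total):
Delta vs Iris: Iris wins 5–4.
Delta vs Granite: Delta wins 6–3.
Delta vs Apollo: Delta wins 6–3.
Iris vs Granite: Granite wins 5–4.
Iris vs Apollo: Iris wins 5–4.
Granite vs Apollo: Apollo wins 5–4.
No candidate beats all others: Delta beats Granite beats Iris beats Delta, a majority cycle.

None — there is no Condorcet winner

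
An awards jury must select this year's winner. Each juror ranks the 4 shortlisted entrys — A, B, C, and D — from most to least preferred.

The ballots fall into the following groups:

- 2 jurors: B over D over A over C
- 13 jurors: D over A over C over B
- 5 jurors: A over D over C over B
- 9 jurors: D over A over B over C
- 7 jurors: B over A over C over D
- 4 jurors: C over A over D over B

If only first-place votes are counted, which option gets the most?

First-place vote totals:
  A: 5
  B: 9
  C: 4
  D: 22
D has the most first-place votes.

D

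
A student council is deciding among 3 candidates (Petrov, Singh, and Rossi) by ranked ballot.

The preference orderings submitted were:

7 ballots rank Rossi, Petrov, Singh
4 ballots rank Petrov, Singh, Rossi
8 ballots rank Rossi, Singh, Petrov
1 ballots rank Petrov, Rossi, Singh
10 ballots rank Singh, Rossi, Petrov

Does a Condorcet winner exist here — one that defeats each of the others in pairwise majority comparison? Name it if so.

Head-to-head results (30 voters total):
Petrov vs Singh: Singh wins 18–12.
Petrov vs Rossi: Rossi wins 25–5.
Singh vs Rossi: Rossi wins 16–14.
Rossi beats each rival — Petrov (25–5), Singh (16–14) — so Rossi is the Condorcet winner.

Rossi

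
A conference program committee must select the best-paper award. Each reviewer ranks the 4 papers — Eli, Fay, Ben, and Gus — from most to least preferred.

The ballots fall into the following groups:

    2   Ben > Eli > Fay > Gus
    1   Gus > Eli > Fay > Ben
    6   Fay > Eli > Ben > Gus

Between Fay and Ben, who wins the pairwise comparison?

Ballots ranking Fay above Ben: 1+6 = 7.
Ballots ranking Ben above Fay: 2.
Fay wins the head-to-head, 7–2.

Fay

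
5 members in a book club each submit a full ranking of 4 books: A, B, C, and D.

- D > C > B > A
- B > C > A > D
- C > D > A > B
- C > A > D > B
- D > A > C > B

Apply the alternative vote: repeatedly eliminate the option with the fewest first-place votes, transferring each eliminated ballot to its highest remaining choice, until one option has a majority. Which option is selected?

C

Round 1: C 2, D 2, B 1, A 0. A has the fewest and is eliminated.
Round 2: C 2, D 2, B 1. B has the fewest and is eliminated.
Round 3: C 3, D 2. C has a majority.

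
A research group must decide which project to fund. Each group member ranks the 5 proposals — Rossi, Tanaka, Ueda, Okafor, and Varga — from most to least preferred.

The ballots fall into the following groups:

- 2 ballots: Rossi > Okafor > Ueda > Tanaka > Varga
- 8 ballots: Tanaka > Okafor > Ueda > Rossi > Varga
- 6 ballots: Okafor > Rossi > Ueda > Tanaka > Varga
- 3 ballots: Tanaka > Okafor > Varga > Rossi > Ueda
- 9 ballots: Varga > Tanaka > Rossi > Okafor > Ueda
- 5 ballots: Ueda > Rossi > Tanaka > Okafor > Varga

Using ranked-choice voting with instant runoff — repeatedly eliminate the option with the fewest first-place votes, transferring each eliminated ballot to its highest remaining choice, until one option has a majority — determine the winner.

Tanaka

Round 1: Tanaka 11, Varga 9, Okafor 6, Ueda 5, Rossi 2. Rossi has the fewest and is eliminated.
Round 2: Tanaka 11, Varga 9, Okafor 8, Ueda 5. Ueda has the fewest and is eliminated.
Round 3: Tanaka 16, Varga 9, Okafor 8. Okafor has the fewest and is eliminated.
Round 4: Tanaka 24, Varga 9. Tanaka has a majority.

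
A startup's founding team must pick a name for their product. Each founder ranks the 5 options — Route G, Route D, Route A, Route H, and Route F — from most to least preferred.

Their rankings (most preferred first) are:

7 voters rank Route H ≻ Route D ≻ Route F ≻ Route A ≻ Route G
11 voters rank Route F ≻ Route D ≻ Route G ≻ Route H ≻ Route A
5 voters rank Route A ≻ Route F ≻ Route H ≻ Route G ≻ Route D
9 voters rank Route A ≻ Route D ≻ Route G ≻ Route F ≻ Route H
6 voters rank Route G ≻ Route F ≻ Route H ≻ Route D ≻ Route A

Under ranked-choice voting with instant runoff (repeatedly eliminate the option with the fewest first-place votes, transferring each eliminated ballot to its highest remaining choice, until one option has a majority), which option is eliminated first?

Round 1: Route A 14, Route F 11, Route H 7, Route G 6, Route D 0. Route D has the fewest and is eliminated.
Round 2: Route A 14, Route F 11, Route H 7, Route G 6. Route G has the fewest and is eliminated.
Round 3: Route F 17, Route A 14, Route H 7. Route H has the fewest and is eliminated.
Round 4: Route F 24, Route A 14. Route F has a majority.

Route D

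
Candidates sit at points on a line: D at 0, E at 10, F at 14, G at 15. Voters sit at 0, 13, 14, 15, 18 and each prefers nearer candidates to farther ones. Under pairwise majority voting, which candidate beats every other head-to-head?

With single-peaked preferences on a line, the Condorcet winner is the candidate closest to the median voter.
The median voter (position 14) is closest to F at 14.
Check: F vs E — voters closer to F: 4 of 5.

F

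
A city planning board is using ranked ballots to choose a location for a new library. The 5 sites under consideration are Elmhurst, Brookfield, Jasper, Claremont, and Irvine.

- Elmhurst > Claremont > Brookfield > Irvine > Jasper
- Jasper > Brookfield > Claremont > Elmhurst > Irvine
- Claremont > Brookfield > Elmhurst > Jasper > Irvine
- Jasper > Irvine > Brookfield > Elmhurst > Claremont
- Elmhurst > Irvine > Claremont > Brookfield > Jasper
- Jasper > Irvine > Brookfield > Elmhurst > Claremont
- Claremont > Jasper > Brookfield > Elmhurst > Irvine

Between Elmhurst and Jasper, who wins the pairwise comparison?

Ballots ranking Elmhurst above Jasper: 3.
Ballots ranking Jasper above Elmhurst: 4.
Jasper wins the head-to-head, 4–3.

Jasper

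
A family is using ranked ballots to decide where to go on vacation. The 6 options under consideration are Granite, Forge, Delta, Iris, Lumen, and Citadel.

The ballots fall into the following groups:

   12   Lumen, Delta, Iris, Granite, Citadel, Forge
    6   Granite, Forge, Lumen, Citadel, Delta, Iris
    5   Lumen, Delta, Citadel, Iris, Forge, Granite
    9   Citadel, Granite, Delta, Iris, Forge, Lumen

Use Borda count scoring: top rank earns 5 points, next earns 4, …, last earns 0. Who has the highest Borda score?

Borda scores:
  Granite: 12·2 + 6·5 + 5·0 + 9·4 = 90
  Forge: 12·0 + 6·4 + 5·1 + 9·1 = 38
  Delta: 12·4 + 6·1 + 5·4 + 9·3 = 101
  Iris: 12·3 + 6·0 + 5·2 + 9·2 = 64
  Lumen: 12·5 + 6·3 + 5·5 + 9·0 = 103
  Citadel: 12·1 + 6·2 + 5·3 + 9·5 = 84
Lumen has the highest total.

Lumen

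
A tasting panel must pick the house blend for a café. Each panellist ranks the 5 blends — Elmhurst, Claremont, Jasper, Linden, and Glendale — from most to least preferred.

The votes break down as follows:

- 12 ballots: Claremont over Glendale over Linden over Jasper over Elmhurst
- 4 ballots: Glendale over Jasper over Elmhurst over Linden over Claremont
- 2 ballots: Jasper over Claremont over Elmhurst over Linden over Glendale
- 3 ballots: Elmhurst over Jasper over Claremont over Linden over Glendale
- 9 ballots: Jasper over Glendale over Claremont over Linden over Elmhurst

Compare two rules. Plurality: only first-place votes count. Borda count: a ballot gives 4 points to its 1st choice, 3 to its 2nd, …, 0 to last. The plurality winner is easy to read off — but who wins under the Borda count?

Glendale

Plurality first-place counts: Elmhurst 3, Claremont 12, Jasper 11, Linden 0, Glendale 4 → Claremont.
Borda totals: Elmhurst 24, Claremont 78, Jasper 77, Linden 42, Glendale 79 → Glendale.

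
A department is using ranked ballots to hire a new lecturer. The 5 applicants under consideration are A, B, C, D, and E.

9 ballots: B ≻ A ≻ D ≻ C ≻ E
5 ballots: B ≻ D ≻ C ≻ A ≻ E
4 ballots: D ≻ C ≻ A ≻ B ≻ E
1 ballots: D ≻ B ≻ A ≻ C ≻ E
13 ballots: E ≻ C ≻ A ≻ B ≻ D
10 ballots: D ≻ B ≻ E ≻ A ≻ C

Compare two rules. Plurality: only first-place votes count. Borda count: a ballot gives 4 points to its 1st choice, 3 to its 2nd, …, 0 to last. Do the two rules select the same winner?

No

Plurality first-place counts: A 0, B 14, C 0, D 15, E 13 → D.
Borda totals: A 78, B 106, C 71, D 93, E 72 → B.
The two rules disagree: plurality picks D, Borda picks B.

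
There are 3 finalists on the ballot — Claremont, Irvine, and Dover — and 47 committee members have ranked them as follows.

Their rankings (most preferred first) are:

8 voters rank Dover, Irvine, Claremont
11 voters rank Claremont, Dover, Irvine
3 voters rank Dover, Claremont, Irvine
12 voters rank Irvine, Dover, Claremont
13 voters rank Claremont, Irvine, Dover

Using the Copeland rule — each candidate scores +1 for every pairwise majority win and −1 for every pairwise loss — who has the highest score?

Claremont

Pairwise results:
  Claremont vs Irvine: Claremont wins 27–20.
  Claremont vs Dover: Claremont wins 24–23.
  Irvine vs Dover: Irvine wins 25–22.
Copeland scores (wins − losses):
  Claremont: 2 − 0 = 2
  Irvine: 1 − 1 = 0
  Dover: 0 − 2 = -2
Claremont has the best Copeland score.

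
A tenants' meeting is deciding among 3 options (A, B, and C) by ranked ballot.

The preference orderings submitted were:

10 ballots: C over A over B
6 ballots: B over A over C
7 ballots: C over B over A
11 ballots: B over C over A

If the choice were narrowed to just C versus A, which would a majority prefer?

C

Ballots ranking C above A: 10+7+11 = 28.
Ballots ranking A above C: 6.
C wins the head-to-head, 28–6.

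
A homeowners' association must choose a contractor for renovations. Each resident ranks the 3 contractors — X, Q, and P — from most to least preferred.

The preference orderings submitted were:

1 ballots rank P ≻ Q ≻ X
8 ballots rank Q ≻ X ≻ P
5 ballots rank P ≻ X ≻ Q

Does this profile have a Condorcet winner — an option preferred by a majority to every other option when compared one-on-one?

Head-to-head results (14 voters total):
X vs Q: Q wins 9–5.
X vs P: X wins 8–6.
Q vs P: Q wins 8–6.
Q beats each rival — X (9–5), P (8–6) — so Q is the Condorcet winner.

Yes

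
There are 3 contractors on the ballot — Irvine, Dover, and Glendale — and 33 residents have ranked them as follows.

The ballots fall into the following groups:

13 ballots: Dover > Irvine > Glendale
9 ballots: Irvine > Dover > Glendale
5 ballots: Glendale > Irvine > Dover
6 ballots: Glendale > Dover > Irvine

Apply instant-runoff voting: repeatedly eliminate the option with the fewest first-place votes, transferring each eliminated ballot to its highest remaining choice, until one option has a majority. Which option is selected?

Dover

Round 1: Dover 13, Glendale 11, Irvine 9. Irvine has the fewest and is eliminated.
Round 2: Dover 22, Glendale 11. Dover has a majority.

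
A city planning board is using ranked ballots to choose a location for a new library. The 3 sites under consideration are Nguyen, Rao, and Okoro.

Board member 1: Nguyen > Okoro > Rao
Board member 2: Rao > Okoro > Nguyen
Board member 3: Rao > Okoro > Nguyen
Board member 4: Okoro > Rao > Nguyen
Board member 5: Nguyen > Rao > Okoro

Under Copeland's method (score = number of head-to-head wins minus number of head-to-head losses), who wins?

Rao

Pairwise results:
  Nguyen vs Rao: Rao wins 3–2.
  Nguyen vs Okoro: Okoro wins 3–2.
  Rao vs Okoro: Rao wins 3–2.
Copeland scores (wins − losses):
  Nguyen: 0 − 2 = -2
  Rao: 2 − 0 = 2
  Okoro: 1 − 1 = 0
Rao has the best Copeland score.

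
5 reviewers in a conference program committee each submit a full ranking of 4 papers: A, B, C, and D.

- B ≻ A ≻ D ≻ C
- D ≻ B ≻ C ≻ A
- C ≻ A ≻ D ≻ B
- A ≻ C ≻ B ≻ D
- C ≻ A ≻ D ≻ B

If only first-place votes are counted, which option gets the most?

C

First-place vote totals:
  A: 1
  B: 1
  C: 2
  D: 1
C has the most first-place votes.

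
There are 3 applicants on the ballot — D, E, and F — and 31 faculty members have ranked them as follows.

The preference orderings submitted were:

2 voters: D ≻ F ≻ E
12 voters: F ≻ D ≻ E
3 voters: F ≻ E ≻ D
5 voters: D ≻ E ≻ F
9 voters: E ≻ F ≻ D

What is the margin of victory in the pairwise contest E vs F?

3

Ballots ranking E above F: 5+9 = 14.
Ballots ranking F above E: 2+12+3 = 17.
F wins 17–14, a margin of 3.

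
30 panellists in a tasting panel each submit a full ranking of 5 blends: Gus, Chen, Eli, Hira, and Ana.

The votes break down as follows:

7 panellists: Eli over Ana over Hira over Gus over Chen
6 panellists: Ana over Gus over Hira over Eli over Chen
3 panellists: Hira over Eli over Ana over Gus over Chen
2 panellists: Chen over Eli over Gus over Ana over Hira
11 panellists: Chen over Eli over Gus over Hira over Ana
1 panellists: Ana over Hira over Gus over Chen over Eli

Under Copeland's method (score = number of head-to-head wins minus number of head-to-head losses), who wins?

Eli

Pairwise results:
  Gus vs Chen: Gus wins 17–13.
  Gus vs Eli: Eli wins 23–7.
  Gus vs Hira: Gus wins 19–11.
  Gus vs Ana: Ana wins 17–13.
  Chen vs Eli: Eli wins 16–14.
  Chen vs Hira: Hira wins 17–13.
  Chen vs Ana: Ana wins 17–13.
  Eli vs Hira: Eli wins 20–10.
  Eli vs Ana: Eli wins 23–7.
  Hira vs Ana: Ana wins 16–14.
Copeland scores (wins − losses):
  Gus: 2 − 2 = 0
  Chen: 0 − 4 = -4
  Eli: 4 − 0 = 4
  Hira: 1 − 3 = -2
  Ana: 3 − 1 = 2
Eli has the best Copeland score.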